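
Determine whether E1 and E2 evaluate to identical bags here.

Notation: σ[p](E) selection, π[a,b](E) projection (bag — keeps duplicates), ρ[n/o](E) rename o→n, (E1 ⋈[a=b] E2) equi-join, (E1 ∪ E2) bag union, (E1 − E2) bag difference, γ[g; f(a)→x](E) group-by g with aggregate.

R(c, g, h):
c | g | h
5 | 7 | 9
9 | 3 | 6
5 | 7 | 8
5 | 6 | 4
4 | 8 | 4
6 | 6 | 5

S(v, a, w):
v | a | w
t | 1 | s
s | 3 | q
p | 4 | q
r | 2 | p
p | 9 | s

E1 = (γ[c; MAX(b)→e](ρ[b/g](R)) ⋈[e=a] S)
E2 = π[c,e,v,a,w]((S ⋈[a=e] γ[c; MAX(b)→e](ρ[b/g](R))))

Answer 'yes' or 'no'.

E1 row counts bottom-up:
  R → 6
  ρ[b/g](R) → 6
  γ[c; MAX(b)→e](ρ[b/g](R)) → 4
  S → 5
  (γ[c; MAX(b)→e](ρ[b/g](R)) ⋈[e=a] S) → 1
E2 row counts bottom-up:
  S → 5
  R → 6
  ρ[b/g](R) → 6
  γ[c; MAX(b)→e](ρ[b/g](R)) → 4
  (S ⋈[a=e] γ[c; MAX(b)→e](ρ[b/g](R))) → 1
  π[c,e,v,a,w]((S ⋈[a=e] γ[c; MAX(b)→e](ρ[b/g](R)))) → 1

E1 and E2 produce the same multiset:
c | e | v | a | w
9 | 3 | s | 3 | q

yes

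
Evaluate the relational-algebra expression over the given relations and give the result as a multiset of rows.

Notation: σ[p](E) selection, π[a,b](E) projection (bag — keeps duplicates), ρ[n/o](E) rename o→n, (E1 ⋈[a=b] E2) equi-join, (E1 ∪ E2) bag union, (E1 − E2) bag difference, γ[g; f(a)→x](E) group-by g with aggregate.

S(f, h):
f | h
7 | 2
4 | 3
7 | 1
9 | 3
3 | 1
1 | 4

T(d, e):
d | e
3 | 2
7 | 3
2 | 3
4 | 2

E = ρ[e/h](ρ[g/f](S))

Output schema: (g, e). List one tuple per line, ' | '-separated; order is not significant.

Stepwise |·|:
  S → 6
  ρ[g/f](S) → 6
  ρ[e/h](ρ[g/f](S)) → 6

== RESULT ==
g | e
1 | 4
3 | 1
4 | 3
7 | 1
7 | 2
9 | 3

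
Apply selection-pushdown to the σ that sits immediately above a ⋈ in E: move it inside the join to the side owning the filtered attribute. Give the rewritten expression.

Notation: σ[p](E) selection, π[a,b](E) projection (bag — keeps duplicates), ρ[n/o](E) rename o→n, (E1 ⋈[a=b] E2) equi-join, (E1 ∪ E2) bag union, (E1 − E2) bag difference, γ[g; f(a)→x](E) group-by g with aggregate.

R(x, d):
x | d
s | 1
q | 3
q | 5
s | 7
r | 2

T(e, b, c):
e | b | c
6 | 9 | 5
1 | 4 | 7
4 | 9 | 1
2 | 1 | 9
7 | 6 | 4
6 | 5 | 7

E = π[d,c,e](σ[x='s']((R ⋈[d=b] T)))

σ filters on x, owned by the left side.
E' = π[d,c,e]((σ[x='s'](R) ⋈[d=b] T))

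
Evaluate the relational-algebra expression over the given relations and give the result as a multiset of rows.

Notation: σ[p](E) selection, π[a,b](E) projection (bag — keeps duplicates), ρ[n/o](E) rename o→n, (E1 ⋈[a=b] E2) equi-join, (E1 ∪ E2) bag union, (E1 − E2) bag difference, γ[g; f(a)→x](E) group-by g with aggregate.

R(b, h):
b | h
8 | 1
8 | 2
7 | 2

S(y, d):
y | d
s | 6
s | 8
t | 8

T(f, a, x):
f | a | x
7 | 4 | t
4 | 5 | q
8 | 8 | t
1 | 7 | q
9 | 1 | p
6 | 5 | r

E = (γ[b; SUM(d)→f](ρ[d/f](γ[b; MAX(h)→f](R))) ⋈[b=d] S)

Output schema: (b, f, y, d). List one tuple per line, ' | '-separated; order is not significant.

Stepwise |·|:
  R → 3
  γ[b; MAX(h)→f](R) → 2
  ρ[d/f](γ[b; MAX(h)→f](R)) → 2
  γ[b; SUM(d)→f](ρ[d/f](γ[b; MAX(h)→f](R))) → 2
  S → 3
  (γ[b; SUM(d)→f](ρ[d/f](γ[b; MAX(h)→f](R))) ⋈[b=d] S) → 2

== RESULT ==
b | f | y | d
8 | 2 | s | 8
8 | 2 | t | 8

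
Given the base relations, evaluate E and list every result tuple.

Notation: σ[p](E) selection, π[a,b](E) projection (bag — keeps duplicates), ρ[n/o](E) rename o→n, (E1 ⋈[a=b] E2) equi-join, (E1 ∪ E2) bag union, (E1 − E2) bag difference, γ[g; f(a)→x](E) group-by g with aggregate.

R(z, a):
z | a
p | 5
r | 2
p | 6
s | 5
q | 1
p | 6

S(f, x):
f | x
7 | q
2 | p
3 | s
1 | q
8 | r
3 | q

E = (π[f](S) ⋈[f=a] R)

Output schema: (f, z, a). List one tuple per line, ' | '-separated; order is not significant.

Row counts bottom-up:
  S → 6
  π[f](S) → 6
  R → 6
  (π[f](S) ⋈[f=a] R) → 2

== RESULT ==
f | z | a
1 | q | 1
2 | r | 2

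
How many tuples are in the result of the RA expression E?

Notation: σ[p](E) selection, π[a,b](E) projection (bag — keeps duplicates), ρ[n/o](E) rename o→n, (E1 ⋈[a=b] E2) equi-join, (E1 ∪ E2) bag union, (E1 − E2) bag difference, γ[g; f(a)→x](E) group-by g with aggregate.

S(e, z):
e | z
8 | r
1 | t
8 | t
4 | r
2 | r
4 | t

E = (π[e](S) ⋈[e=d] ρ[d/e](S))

Per-node cardinality:
  S → 6
  π[e](S) → 6
  S → 6
  ρ[d/e](S) → 6
  (π[e](S) ⋈[e=d] ρ[d/e](S)) → 10

|E| = 10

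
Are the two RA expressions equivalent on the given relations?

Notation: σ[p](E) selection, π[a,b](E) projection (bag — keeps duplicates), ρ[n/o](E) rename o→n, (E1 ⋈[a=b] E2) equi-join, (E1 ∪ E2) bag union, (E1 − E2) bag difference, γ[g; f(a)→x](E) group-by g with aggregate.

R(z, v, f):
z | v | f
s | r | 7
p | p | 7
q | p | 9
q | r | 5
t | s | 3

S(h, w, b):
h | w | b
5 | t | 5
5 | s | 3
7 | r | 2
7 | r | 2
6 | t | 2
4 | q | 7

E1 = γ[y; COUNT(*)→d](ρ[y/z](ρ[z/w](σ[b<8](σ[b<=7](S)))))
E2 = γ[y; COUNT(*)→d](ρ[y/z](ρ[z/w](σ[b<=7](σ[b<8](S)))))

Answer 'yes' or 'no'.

E1 subexpression sizes:
  S → 6
  σ[b<=7](S) → 6
  σ[b<8](σ[b<=7](S)) → 6
  ρ[z/w](σ[b<8](σ[b<=7](S))) → 6
  ρ[y/z](ρ[z/w](σ[b<8](σ[b<=7](S)))) → 6
  γ[y; COUNT(*)→d](ρ[y/z](ρ[z/w](σ[b<8](σ[b<=7](S))))) → 4
E2 subexpression sizes:
  S → 6
  σ[b<8](S) → 6
  σ[b<=7](σ[b<8](S)) → 6
  ρ[z/w](σ[b<=7](σ[b<8](S))) → 6
  ρ[y/z](ρ[z/w](σ[b<=7](σ[b<8](S)))) → 6
  γ[y; COUNT(*)→d](ρ[y/z](ρ[z/w](σ[b<=7](σ[b<8](S))))) → 4

E1 and E2 produce the same multiset:
y | d
q | 1
r | 2
s | 1
t | 2

yes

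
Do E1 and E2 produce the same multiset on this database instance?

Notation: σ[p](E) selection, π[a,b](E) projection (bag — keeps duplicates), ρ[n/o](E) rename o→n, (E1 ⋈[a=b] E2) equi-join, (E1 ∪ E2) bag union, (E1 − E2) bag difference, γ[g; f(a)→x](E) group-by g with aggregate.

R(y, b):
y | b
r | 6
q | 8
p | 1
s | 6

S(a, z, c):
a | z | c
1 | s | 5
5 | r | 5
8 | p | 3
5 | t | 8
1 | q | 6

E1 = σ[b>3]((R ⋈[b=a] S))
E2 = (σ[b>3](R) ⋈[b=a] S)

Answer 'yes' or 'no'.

E1 stepwise |·|:
  R → 4
  S → 5
  (R ⋈[b=a] S) → 3
  σ[b>3]((R ⋈[b=a] S)) → 1
E2 stepwise |·|:
  R → 4
  σ[b>3](R) → 3
  S → 5
  (σ[b>3](R) ⋈[b=a] S) → 1

E1 and E2 produce the same multiset:
y | b | a | z | c
q | 8 | 8 | p | 3

yes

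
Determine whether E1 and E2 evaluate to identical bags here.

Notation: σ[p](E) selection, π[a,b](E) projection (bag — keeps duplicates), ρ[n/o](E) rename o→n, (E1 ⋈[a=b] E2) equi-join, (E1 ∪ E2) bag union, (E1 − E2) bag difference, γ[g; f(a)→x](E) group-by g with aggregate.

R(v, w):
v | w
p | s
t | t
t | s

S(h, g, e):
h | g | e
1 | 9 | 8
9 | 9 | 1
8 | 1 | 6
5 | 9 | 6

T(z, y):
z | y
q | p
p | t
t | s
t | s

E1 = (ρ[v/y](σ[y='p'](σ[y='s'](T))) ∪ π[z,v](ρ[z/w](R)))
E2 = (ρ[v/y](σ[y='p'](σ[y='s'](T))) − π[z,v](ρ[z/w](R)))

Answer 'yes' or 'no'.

E1 stepwise |·|:
  T → 4
  σ[y='s'](T) → 2
  σ[y='p'](σ[y='s'](T)) → 0
  ρ[v/y](σ[y='p'](σ[y='s'](T))) → 0
  R → 3
  ρ[z/w](R) → 3
  π[z,v](ρ[z/w](R)) → 3
  (ρ[v/y](σ[y='p'](σ[y='s'](T))) ∪ π[z,v](ρ[z/w](R))) → 3
E2 stepwise |·|:
  T → 4
  σ[y='s'](T) → 2
  σ[y='p'](σ[y='s'](T)) → 0
  ρ[v/y](σ[y='p'](σ[y='s'](T))) → 0
  R → 3
  ρ[z/w](R) → 3
  π[z,v](ρ[z/w](R)) → 3
  (ρ[v/y](σ[y='p'](σ[y='s'](T))) − π[z,v](ρ[z/w](R))) → 0

E1 result:
z | v
s | p
s | t
t | t
E2 result:
z | v
(0 rows)
Witness: ('t', 't') appears 1× in E1 but 0× in E2.

no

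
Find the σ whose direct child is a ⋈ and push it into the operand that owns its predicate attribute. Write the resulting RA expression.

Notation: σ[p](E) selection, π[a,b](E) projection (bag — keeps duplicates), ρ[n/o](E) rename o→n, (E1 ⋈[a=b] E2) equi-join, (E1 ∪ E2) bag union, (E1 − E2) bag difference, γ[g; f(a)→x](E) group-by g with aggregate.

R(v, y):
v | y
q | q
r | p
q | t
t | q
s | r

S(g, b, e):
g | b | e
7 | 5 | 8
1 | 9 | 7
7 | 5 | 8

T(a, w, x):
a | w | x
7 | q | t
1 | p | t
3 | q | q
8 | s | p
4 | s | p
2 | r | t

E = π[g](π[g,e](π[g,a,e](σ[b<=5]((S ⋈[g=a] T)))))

σ filters on b, owned by the left side.
E' = π[g](π[g,e](π[g,a,e]((σ[b<=5](S) ⋈[g=a] T))))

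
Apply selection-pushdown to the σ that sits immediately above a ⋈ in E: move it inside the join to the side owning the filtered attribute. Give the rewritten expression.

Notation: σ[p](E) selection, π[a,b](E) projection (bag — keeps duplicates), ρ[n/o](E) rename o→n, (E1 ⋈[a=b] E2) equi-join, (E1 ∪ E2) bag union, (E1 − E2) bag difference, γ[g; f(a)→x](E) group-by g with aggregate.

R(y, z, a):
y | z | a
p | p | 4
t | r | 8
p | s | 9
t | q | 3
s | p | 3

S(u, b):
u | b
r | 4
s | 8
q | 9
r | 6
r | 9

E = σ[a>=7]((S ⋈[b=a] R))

σ filters on a, owned by the right side.
E' = (S ⋈[b=a] σ[a>=7](R))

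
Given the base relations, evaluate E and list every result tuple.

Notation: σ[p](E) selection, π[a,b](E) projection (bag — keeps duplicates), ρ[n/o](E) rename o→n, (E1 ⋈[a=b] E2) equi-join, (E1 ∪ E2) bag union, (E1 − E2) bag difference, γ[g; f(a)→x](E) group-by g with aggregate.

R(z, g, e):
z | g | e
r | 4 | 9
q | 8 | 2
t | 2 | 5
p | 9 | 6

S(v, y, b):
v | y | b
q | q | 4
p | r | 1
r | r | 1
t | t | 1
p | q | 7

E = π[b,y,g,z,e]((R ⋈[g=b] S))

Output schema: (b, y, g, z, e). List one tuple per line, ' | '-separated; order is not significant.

Subexpression sizes:
  R → 4
  S → 5
  (R ⋈[g=b] S) → 1
  π[b,y,g,z,e]((R ⋈[g=b] S)) → 1

== RESULT ==
b | y | g | z | e
4 | q | 4 | r | 9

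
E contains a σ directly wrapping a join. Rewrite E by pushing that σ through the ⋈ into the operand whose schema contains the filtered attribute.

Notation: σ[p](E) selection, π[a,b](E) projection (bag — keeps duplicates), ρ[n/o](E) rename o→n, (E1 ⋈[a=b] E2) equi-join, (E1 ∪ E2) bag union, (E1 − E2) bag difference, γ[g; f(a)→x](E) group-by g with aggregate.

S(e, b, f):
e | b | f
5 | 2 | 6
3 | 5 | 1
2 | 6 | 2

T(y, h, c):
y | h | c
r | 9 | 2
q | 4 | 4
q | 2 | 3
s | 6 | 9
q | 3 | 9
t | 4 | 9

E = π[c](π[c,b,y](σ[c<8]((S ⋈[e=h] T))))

σ filters on c, owned by the right side.
E' = π[c](π[c,b,y]((S ⋈[e=h] σ[c<8](T))))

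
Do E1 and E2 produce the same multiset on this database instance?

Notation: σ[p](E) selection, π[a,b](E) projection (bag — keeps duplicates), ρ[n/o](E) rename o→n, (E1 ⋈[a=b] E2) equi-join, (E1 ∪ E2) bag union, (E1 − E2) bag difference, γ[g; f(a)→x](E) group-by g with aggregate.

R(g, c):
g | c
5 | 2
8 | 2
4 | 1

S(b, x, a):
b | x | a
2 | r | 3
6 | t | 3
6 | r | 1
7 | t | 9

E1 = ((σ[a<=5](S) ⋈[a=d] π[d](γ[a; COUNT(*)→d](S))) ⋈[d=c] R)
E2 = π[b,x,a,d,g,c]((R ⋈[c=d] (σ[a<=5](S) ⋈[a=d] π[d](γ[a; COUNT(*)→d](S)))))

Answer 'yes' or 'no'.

E1 subexpression sizes:
  S → 4
  σ[a<=5](S) → 3
  S → 4
  γ[a; COUNT(*)→d](S) → 3
  π[d](γ[a; COUNT(*)→d](S)) → 3
  (σ[a<=5](S) ⋈[a=d] π[d](γ[a; COUNT(*)→d](S))) → 2
  R → 3
  ((σ[a<=5](S) ⋈[a=d] π[d](γ[a; COUNT(*)→d](S))) ⋈[d=c] R) → 2
E2 subexpression sizes:
  R → 3
  S → 4
  σ[a<=5](S) → 3
  S → 4
  γ[a; COUNT(*)→d](S) → 3
  π[d](γ[a; COUNT(*)→d](S)) → 3
  (σ[a<=5](S) ⋈[a=d] π[d](γ[a; COUNT(*)→d](S))) → 2
  (R ⋈[c=d] (σ[a<=5](S) ⋈[a=d] π[d](γ[a; COUNT(*)→d](S)))) → 2
  π[b,x,a,d,g,c]((R ⋈[c=d] (σ[a<=5](S) ⋈[a=d] π[d](γ[a; COUNT(*)→d](S))))) → 2

E1 and E2 produce the same multiset:
b | x | a | d | g | c
6 | r | 1 | 1 | 4 | 1
6 | r | 1 | 1 | 4 | 1

yes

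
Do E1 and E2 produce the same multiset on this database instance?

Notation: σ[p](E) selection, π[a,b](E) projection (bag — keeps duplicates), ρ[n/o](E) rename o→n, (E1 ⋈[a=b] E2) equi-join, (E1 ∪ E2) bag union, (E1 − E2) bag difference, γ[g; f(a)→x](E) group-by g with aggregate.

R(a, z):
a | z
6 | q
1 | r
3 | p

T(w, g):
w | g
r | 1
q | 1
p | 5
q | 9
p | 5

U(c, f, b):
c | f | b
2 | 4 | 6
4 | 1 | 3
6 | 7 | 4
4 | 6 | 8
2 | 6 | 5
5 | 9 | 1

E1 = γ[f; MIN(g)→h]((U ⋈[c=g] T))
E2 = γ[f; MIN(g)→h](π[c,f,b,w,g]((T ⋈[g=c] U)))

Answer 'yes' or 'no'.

E1 subexpression sizes:
  U → 6
  T → 5
  (U ⋈[c=g] T) → 2
  γ[f; MIN(g)→h]((U ⋈[c=g] T)) → 1
E2 subexpression sizes:
  T → 5
  U → 6
  (T ⋈[g=c] U) → 2
  π[c,f,b,w,g]((T ⋈[g=c] U)) → 2
  γ[f; MIN(g)→h](π[c,f,b,w,g]((T ⋈[g=c] U))) → 1

E1 and E2 produce the same multiset:
f | h
9 | 5

yes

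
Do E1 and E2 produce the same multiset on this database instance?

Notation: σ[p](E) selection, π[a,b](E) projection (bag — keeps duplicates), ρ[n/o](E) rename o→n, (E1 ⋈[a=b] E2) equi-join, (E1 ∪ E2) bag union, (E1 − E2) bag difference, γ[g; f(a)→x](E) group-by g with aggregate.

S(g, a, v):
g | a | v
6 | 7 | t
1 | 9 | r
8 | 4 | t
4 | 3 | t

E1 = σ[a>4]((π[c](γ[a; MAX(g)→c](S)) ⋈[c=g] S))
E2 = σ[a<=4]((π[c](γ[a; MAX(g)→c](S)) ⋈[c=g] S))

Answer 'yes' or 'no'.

E1 row counts bottom-up:
  S → 4
  γ[a; MAX(g)→c](S) → 4
  π[c](γ[a; MAX(g)→c](S)) → 4
  S → 4
  (π[c](γ[a; MAX(g)→c](S)) ⋈[c=g] S) → 4
  σ[a>4]((π[c](γ[a; MAX(g)→c](S)) ⋈[c=g] S)) → 2
E2 row counts bottom-up:
  S → 4
  γ[a; MAX(g)→c](S) → 4
  π[c](γ[a; MAX(g)→c](S)) → 4
  S → 4
  (π[c](γ[a; MAX(g)→c](S)) ⋈[c=g] S) → 4
  σ[a<=4]((π[c](γ[a; MAX(g)→c](S)) ⋈[c=g] S)) → 2

E1 result:
c | g | a | v
1 | 1 | 9 | r
6 | 6 | 7 | t
E2 result:
c | g | a | v
4 | 4 | 3 | t
8 | 8 | 4 | t
Witness: (8, 8, 4, 't') appears 0× in E1 but 1× in E2.

no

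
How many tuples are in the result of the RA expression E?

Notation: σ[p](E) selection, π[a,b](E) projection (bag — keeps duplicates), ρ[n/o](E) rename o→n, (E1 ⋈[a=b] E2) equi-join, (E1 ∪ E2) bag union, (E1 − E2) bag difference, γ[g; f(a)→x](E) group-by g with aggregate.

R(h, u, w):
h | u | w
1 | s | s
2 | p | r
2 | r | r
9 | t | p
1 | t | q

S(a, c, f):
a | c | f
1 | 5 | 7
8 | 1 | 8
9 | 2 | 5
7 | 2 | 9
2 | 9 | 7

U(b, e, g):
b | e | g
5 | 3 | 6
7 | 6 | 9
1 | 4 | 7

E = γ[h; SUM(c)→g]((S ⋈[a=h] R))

Subexpression sizes:
  S → 5
  R → 5
  (S ⋈[a=h] R) → 5
  γ[h; SUM(c)→g]((S ⋈[a=h] R)) → 3

|E| = 3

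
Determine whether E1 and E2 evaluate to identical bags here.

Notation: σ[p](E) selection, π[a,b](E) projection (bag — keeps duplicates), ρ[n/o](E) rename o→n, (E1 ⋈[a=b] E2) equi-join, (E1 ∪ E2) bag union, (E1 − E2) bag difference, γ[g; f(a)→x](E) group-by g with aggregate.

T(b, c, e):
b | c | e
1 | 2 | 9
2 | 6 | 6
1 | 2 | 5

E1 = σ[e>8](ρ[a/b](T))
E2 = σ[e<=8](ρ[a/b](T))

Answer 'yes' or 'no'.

E1 per-node cardinality:
  T → 3
  ρ[a/b](T) → 3
  σ[e>8](ρ[a/b](T)) → 1
E2 per-node cardinality:
  T → 3
  ρ[a/b](T) → 3
  σ[e<=8](ρ[a/b](T)) → 2

E1 result:
a | c | e
1 | 2 | 9
E2 result:
a | c | e
1 | 2 | 5
2 | 6 | 6
Witness: (2, 6, 6) appears 0× in E1 but 1× in E2.

no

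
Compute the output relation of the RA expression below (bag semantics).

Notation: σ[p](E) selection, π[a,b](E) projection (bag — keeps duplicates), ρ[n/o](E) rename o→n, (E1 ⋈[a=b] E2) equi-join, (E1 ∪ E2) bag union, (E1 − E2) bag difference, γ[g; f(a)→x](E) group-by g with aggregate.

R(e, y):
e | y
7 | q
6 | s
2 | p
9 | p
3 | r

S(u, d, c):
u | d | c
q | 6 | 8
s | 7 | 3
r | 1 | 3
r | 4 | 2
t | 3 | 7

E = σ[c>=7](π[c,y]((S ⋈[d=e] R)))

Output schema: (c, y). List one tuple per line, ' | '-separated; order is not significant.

Row counts bottom-up:
  S → 5
  R → 5
  (S ⋈[d=e] R) → 3
  π[c,y]((S ⋈[d=e] R)) → 3
  σ[c>=7](π[c,y]((S ⋈[d=e] R))) → 2

== RESULT ==
c | y
7 | r
8 | s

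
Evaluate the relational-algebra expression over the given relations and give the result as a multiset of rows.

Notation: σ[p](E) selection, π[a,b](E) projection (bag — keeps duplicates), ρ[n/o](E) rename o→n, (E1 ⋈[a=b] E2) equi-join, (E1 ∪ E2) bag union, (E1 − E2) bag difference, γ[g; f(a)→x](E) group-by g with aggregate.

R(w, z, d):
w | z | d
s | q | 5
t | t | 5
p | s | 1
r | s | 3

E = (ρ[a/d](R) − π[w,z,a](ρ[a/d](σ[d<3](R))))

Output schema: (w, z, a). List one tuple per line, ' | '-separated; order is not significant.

Row counts bottom-up:
  R → 4
  ρ[a/d](R) → 4
  R → 4
  σ[d<3](R) → 1
  ρ[a/d](σ[d<3](R)) → 1
  π[w,z,a](ρ[a/d](σ[d<3](R))) → 1
  (ρ[a/d](R) − π[w,z,a](ρ[a/d](σ[d<3](R)))) → 3

== RESULT ==
w | z | a
r | s | 3
s | q | 5
t | t | 5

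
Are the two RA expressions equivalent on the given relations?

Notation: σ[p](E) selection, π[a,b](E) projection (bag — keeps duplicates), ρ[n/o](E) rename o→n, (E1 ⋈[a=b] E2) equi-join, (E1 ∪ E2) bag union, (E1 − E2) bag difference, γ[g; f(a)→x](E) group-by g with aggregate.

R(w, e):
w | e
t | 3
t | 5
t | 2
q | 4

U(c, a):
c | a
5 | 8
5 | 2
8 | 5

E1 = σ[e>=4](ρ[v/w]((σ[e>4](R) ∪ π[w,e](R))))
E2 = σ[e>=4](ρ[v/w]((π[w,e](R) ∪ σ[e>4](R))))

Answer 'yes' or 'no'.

E1 row counts bottom-up:
  R → 4
  σ[e>4](R) → 1
  R → 4
  π[w,e](R) → 4
  (σ[e>4](R) ∪ π[w,e](R)) → 5
  ρ[v/w]((σ[e>4](R) ∪ π[w,e](R))) → 5
  σ[e>=4](ρ[v/w]((σ[e>4](R) ∪ π[w,e](R)))) → 3
E2 row counts bottom-up:
  R → 4
  π[w,e](R) → 4
  R → 4
  σ[e>4](R) → 1
  (π[w,e](R) ∪ σ[e>4](R)) → 5
  ρ[v/w]((π[w,e](R) ∪ σ[e>4](R))) → 5
  σ[e>=4](ρ[v/w]((π[w,e](R) ∪ σ[e>4](R)))) → 3

E1 and E2 produce the same multiset:
v | e
q | 4
t | 5
t | 5

yes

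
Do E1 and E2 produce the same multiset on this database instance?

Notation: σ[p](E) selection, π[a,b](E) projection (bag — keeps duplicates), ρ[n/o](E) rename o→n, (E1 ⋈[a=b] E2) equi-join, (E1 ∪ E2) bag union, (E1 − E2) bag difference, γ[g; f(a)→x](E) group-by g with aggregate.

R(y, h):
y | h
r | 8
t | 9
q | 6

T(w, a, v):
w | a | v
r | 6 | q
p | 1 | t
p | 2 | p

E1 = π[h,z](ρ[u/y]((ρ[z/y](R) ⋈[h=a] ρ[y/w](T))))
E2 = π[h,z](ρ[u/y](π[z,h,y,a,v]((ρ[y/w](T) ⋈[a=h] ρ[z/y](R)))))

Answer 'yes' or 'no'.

E1 subexpression sizes:
  R → 3
  ρ[z/y](R) → 3
  T → 3
  ρ[y/w](T) → 3
  (ρ[z/y](R) ⋈[h=a] ρ[y/w](T)) → 1
  ρ[u/y]((ρ[z/y](R) ⋈[h=a] ρ[y/w](T))) → 1
  π[h,z](ρ[u/y]((ρ[z/y](R) ⋈[h=a] ρ[y/w](T)))) → 1
E2 subexpression sizes:
  T → 3
  ρ[y/w](T) → 3
  R → 3
  ρ[z/y](R) → 3
  (ρ[y/w](T) ⋈[a=h] ρ[z/y](R)) → 1
  π[z,h,y,a,v]((ρ[y/w](T) ⋈[a=h] ρ[z/y](R))) → 1
  ρ[u/y](π[z,h,y,a,v]((ρ[y/w](T) ⋈[a=h] ρ[z/y](R)))) → 1
  π[h,z](ρ[u/y](π[z,h,y,a,v]((ρ[y/w](T) ⋈[a=h] ρ[z/y](R))))) → 1

E1 and E2 produce the same multiset:
h | z
6 | q

yes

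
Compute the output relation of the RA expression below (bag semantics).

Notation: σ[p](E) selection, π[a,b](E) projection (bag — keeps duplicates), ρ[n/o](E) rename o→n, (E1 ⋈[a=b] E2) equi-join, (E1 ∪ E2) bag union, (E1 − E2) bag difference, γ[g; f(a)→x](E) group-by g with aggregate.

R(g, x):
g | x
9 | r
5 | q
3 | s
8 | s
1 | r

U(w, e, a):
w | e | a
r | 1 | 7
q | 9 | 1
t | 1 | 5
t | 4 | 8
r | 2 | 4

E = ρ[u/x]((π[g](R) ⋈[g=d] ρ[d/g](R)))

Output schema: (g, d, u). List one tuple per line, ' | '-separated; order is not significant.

Per-node cardinality:
  R → 5
  π[g](R) → 5
  R → 5
  ρ[d/g](R) → 5
  (π[g](R) ⋈[g=d] ρ[d/g](R)) → 5
  ρ[u/x]((π[g](R) ⋈[g=d] ρ[d/g](R))) → 5

== RESULT ==
g | d | u
1 | 1 | r
3 | 3 | s
5 | 5 | q
8 | 8 | s
9 | 9 | r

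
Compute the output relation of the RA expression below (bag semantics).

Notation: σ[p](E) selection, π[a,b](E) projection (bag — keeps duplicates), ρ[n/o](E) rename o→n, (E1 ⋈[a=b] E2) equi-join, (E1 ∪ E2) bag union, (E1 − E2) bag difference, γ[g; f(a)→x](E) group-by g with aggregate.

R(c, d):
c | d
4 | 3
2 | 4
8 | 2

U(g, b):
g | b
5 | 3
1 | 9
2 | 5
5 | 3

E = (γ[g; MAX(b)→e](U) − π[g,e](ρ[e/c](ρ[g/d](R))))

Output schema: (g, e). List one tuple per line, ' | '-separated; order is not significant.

Stepwise |·|:
  U → 4
  γ[g; MAX(b)→e](U) → 3
  R → 3
  ρ[g/d](R) → 3
  ρ[e/c](ρ[g/d](R)) → 3
  π[g,e](ρ[e/c](ρ[g/d](R))) → 3
  (γ[g; MAX(b)→e](U) − π[g,e](ρ[e/c](ρ[g/d](R)))) → 3

== RESULT ==
g | e
1 | 9
2 | 5
5 | 3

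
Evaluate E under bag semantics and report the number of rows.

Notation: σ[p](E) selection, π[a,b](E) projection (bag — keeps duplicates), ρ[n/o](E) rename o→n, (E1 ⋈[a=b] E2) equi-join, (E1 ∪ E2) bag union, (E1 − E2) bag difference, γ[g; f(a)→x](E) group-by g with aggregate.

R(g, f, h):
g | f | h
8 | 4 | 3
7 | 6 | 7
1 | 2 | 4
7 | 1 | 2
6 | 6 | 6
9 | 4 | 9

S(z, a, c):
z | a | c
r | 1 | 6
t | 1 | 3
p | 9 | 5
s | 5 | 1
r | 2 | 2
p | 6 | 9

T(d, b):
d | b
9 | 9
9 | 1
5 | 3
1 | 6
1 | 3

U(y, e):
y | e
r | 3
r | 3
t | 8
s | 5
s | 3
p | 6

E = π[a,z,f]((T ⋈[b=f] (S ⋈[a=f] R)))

Stepwise |·|:
  T → 5
  S → 6
  R → 6
  (S ⋈[a=f] R) → 5
  (T ⋈[b=f] (S ⋈[a=f] R)) → 4
  π[a,z,f]((T ⋈[b=f] (S ⋈[a=f] R))) → 4

|E| = 4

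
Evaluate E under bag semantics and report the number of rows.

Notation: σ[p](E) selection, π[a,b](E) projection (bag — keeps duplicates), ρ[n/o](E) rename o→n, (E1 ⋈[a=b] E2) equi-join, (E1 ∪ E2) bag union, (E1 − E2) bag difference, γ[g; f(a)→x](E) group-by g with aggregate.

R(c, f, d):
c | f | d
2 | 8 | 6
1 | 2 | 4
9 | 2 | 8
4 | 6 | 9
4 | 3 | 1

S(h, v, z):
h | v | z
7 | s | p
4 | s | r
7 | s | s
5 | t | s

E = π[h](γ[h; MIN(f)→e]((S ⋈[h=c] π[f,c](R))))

Per-node cardinality:
  S → 4
  R → 5
  π[f,c](R) → 5
  (S ⋈[h=c] π[f,c](R)) → 2
  γ[h; MIN(f)→e]((S ⋈[h=c] π[f,c](R))) → 1
  π[h](γ[h; MIN(f)→e]((S ⋈[h=c] π[f,c](R)))) → 1

|E| = 1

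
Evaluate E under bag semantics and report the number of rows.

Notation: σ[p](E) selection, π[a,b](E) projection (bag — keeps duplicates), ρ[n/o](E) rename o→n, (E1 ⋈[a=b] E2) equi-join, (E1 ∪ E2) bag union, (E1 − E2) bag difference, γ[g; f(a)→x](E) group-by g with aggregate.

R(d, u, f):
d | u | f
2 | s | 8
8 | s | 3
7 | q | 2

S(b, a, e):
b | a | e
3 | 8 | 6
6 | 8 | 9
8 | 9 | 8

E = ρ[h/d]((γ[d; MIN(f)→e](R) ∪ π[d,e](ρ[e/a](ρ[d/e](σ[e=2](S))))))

Row counts bottom-up:
  R → 3
  γ[d; MIN(f)→e](R) → 3
  S → 3
  σ[e=2](S) → 0
  ρ[d/e](σ[e=2](S)) → 0
  ρ[e/a](ρ[d/e](σ[e=2](S))) → 0
  π[d,e](ρ[e/a](ρ[d/e](σ[e=2](S)))) → 0
  (γ[d; MIN(f)→e](R) ∪ π[d,e](ρ[e/a](ρ[d/e](σ[e=2](S))))) → 3
  ρ[h/d]((γ[d; MIN(f)→e](R) ∪ π[d,e](ρ[e/a](ρ[d/e](σ[e=2](S)))))) → 3

|E| = 3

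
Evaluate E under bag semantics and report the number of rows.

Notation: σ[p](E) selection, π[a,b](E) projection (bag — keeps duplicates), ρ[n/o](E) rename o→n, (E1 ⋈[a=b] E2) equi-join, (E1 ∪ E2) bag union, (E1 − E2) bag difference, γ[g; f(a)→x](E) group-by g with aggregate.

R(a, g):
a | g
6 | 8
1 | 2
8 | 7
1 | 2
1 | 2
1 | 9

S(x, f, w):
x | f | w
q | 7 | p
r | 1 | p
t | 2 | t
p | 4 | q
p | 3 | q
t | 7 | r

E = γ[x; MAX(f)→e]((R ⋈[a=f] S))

Subexpression sizes:
  R → 6
  S → 6
  (R ⋈[a=f] S) → 4
  γ[x; MAX(f)→e]((R ⋈[a=f] S)) → 1

|E| = 1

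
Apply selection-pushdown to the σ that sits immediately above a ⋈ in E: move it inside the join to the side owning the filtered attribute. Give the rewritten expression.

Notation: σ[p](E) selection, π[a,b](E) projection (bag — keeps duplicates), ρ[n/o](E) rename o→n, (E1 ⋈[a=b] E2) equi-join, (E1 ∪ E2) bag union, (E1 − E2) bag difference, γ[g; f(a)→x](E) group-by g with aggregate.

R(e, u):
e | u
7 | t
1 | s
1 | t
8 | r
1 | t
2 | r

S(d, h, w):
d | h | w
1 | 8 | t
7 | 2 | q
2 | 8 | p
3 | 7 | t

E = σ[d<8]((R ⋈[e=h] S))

σ filters on d, owned by the right side.
E' = (R ⋈[e=h] σ[d<8](S))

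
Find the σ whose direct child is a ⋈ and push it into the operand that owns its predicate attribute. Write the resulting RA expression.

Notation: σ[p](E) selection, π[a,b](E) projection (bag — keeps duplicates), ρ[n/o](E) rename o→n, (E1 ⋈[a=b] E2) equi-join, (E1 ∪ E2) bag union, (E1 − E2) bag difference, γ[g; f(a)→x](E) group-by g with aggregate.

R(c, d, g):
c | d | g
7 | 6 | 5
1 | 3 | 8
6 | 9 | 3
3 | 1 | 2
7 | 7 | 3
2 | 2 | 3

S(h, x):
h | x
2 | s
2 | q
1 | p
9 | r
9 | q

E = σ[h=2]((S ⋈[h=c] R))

σ filters on h, owned by the left side.
E' = (σ[h=2](S) ⋈[h=c] R)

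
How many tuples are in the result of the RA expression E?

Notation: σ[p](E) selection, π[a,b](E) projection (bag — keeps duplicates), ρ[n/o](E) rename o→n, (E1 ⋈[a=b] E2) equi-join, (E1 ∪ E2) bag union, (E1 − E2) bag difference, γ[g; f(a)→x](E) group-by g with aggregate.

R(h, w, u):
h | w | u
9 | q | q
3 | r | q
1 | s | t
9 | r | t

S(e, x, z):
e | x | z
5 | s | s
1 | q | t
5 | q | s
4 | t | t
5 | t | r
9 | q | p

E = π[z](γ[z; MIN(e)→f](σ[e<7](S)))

Subexpression sizes:
  S → 6
  σ[e<7](S) → 5
  γ[z; MIN(e)→f](σ[e<7](S)) → 3
  π[z](γ[z; MIN(e)→f](σ[e<7](S))) → 3

|E| = 3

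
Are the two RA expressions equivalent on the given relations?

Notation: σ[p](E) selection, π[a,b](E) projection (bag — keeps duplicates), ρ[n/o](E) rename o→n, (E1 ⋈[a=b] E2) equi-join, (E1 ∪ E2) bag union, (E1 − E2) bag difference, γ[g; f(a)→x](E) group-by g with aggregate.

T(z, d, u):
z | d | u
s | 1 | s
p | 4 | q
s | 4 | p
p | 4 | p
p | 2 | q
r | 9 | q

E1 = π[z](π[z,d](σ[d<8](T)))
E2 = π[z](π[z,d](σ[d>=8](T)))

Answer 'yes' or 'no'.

E1 stepwise |·|:
  T → 6
  σ[d<8](T) → 5
  π[z,d](σ[d<8](T)) → 5
  π[z](π[z,d](σ[d<8](T))) → 5
E2 stepwise |·|:
  T → 6
  σ[d>=8](T) → 1
  π[z,d](σ[d>=8](T)) → 1
  π[z](π[z,d](σ[d>=8](T))) → 1

E1 result:
z
p
p
p
s
s
E2 result:
z
r
Witness: ('p',) appears 3× in E1 but 0× in E2.

no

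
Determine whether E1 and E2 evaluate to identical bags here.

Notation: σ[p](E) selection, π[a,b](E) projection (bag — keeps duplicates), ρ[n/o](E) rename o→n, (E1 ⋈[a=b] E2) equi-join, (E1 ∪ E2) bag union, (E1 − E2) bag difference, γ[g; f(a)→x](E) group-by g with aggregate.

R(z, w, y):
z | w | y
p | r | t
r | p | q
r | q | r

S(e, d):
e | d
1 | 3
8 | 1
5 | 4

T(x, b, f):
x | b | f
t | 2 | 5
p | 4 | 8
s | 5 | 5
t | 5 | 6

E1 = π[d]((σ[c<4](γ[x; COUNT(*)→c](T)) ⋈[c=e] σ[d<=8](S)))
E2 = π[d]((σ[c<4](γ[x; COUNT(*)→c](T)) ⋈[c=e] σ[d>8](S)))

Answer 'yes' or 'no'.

E1 row counts bottom-up:
  T → 4
  γ[x; COUNT(*)→c](T) → 3
  σ[c<4](γ[x; COUNT(*)→c](T)) → 3
  S → 3
  σ[d<=8](S) → 3
  (σ[c<4](γ[x; COUNT(*)→c](T)) ⋈[c=e] σ[d<=8](S)) → 2
  π[d]((σ[c<4](γ[x; COUNT(*)→c](T)) ⋈[c=e] σ[d<=8](S))) → 2
E2 row counts bottom-up:
  T → 4
  γ[x; COUNT(*)→c](T) → 3
  σ[c<4](γ[x; COUNT(*)→c](T)) → 3
  S → 3
  σ[d>8](S) → 0
  (σ[c<4](γ[x; COUNT(*)→c](T)) ⋈[c=e] σ[d>8](S)) → 0
  π[d]((σ[c<4](γ[x; COUNT(*)→c](T)) ⋈[c=e] σ[d>8](S))) → 0

E1 result:
d
3
3
E2 result:
d
(0 rows)
Witness: (3,) appears 2× in E1 but 0× in E2.

no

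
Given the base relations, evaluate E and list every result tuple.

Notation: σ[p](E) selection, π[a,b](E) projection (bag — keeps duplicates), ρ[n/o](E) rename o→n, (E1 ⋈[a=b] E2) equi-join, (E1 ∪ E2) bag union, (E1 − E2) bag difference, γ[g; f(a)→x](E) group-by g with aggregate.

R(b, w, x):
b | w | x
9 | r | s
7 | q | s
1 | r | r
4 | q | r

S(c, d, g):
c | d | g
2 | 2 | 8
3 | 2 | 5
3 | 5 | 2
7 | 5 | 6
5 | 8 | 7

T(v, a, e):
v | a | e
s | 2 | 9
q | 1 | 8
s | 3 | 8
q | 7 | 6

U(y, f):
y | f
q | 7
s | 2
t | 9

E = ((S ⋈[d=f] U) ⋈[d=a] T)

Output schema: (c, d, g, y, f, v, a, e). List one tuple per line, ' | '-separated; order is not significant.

Per-node cardinality:
  S → 5
  U → 3
  (S ⋈[d=f] U) → 2
  T → 4
  ((S ⋈[d=f] U) ⋈[d=a] T) → 2

== RESULT ==
c | d | g | y | f | v | a | e
2 | 2 | 8 | s | 2 | s | 2 | 9
3 | 2 | 5 | s | 2 | s | 2 | 9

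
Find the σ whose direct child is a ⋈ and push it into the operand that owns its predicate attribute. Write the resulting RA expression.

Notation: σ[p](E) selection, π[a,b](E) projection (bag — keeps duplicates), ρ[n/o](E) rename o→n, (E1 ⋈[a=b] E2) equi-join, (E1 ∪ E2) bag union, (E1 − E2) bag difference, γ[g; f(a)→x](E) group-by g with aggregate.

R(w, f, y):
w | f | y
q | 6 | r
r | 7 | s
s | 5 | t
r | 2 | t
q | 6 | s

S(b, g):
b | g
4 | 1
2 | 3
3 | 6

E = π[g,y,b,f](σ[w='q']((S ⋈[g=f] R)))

σ filters on w, owned by the right side.
E' = π[g,y,b,f]((S ⋈[g=f] σ[w='q'](R)))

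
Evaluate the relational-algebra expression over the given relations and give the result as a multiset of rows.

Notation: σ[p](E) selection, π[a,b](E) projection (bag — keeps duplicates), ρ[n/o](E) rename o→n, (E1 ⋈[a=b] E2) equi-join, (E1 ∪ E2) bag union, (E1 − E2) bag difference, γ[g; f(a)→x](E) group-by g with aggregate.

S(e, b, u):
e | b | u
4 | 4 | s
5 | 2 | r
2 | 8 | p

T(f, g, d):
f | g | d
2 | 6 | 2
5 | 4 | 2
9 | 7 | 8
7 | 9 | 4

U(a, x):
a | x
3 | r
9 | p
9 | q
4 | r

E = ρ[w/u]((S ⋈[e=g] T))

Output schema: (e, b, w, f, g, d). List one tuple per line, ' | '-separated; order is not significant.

Stepwise |·|:
  S → 3
  T → 4
  (S ⋈[e=g] T) → 1
  ρ[w/u]((S ⋈[e=g] T)) → 1

== RESULT ==
e | b | w | f | g | d
4 | 4 | s | 5 | 4 | 2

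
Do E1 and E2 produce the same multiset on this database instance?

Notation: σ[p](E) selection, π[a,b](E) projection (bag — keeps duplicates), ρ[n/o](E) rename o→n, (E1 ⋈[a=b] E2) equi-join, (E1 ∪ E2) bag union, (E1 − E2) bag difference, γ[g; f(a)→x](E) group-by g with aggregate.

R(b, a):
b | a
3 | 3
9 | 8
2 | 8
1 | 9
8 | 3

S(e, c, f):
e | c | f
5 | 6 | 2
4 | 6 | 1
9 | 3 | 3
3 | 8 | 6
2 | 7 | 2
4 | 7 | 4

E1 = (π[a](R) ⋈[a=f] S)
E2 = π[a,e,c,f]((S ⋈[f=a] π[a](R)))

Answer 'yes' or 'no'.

E1 subexpression sizes:
  R → 5
  π[a](R) → 5
  S → 6
  (π[a](R) ⋈[a=f] S) → 2
E2 subexpression sizes:
  S → 6
  R → 5
  π[a](R) → 5
  (S ⋈[f=a] π[a](R)) → 2
  π[a,e,c,f]((S ⋈[f=a] π[a](R))) → 2

E1 and E2 produce the same multiset:
a | e | c | f
3 | 9 | 3 | 3
3 | 9 | 3 | 3

yes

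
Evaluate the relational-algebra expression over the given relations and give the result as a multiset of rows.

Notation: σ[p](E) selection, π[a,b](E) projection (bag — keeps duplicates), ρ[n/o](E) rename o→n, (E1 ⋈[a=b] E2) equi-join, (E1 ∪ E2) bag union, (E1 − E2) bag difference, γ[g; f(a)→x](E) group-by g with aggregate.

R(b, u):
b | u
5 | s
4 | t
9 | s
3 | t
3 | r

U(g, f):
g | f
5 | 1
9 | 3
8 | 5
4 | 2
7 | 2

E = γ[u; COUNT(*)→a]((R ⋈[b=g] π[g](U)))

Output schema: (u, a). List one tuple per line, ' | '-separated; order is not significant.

Subexpression sizes:
  R → 5
  U → 5
  π[g](U) → 5
  (R ⋈[b=g] π[g](U)) → 3
  γ[u; COUNT(*)→a]((R ⋈[b=g] π[g](U))) → 2

== RESULT ==
u | a
s | 2
t | 1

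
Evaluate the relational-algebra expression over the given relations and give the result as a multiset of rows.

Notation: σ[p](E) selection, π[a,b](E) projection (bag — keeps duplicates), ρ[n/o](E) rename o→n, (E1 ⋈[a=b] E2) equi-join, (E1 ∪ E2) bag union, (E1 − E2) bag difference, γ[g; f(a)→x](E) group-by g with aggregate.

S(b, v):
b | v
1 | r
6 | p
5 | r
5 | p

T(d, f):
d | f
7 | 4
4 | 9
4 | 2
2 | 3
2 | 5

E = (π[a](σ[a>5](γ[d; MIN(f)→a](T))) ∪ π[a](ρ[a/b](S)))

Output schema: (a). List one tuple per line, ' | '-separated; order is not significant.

Per-node cardinality:
  T → 5
  γ[d; MIN(f)→a](T) → 3
  σ[a>5](γ[d; MIN(f)→a](T)) → 0
  π[a](σ[a>5](γ[d; MIN(f)→a](T))) → 0
  S → 4
  ρ[a/b](S) → 4
  π[a](ρ[a/b](S)) → 4
  (π[a](σ[a>5](γ[d; MIN(f)→a](T))) ∪ π[a](ρ[a/b](S))) → 4

== RESULT ==
a
1
5
5
6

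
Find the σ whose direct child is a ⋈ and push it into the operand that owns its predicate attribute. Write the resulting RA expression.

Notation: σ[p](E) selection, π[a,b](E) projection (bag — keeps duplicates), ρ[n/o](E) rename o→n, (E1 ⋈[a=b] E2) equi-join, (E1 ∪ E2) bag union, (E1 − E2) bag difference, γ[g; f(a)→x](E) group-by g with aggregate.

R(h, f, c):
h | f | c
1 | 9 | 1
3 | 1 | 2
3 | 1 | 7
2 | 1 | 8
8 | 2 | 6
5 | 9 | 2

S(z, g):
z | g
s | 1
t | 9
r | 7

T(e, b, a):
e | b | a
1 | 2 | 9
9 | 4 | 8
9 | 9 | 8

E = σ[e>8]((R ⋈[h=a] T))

σ filters on e, owned by the right side.
E' = (R ⋈[h=a] σ[e>8](T))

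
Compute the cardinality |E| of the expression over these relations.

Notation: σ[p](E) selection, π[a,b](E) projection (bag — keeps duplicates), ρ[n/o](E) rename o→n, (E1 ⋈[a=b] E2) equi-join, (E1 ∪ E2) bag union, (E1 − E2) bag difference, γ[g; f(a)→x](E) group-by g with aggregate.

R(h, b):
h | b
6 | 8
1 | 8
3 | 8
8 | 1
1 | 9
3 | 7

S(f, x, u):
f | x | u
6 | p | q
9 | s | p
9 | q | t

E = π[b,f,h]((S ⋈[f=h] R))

Row counts bottom-up:
  S → 3
  R → 6
  (S ⋈[f=h] R) → 1
  π[b,f,h]((S ⋈[f=h] R)) → 1

|E| = 1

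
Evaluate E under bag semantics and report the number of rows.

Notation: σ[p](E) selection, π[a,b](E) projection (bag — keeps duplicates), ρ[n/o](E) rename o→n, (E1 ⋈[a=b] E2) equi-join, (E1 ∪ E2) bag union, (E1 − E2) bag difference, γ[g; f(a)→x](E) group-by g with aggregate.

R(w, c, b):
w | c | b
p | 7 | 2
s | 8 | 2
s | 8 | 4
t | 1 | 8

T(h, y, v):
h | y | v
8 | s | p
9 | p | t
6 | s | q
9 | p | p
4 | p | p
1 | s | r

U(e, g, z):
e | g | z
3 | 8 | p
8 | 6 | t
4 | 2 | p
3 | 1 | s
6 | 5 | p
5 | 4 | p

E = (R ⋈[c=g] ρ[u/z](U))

Subexpression sizes:
  R → 4
  U → 6
  ρ[u/z](U) → 6
  (R ⋈[c=g] ρ[u/z](U)) → 3

|E| = 3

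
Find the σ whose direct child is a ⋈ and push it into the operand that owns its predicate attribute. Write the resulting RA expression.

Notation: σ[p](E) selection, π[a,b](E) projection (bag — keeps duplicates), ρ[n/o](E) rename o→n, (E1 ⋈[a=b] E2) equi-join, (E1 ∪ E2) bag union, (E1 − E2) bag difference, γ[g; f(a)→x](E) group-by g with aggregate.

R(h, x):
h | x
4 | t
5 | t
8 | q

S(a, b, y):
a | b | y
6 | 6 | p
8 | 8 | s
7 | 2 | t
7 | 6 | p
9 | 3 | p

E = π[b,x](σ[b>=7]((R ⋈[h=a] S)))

σ filters on b, owned by the right side.
E' = π[b,x]((R ⋈[h=a] σ[b>=7](S)))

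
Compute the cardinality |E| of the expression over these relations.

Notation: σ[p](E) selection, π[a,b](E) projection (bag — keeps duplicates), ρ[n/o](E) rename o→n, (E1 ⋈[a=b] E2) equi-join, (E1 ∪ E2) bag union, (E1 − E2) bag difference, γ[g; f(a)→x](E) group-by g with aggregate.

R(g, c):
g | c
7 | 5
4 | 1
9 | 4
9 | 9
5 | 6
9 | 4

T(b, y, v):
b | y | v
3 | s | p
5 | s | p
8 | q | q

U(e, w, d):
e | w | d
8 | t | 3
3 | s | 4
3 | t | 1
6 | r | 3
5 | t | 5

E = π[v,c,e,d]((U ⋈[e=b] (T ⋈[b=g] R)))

Per-node cardinality:
  U → 5
  T → 3
  R → 6
  (T ⋈[b=g] R) → 1
  (U ⋈[e=b] (T ⋈[b=g] R)) → 1
  π[v,c,e,d]((U ⋈[e=b] (T ⋈[b=g] R))) → 1

|E| = 1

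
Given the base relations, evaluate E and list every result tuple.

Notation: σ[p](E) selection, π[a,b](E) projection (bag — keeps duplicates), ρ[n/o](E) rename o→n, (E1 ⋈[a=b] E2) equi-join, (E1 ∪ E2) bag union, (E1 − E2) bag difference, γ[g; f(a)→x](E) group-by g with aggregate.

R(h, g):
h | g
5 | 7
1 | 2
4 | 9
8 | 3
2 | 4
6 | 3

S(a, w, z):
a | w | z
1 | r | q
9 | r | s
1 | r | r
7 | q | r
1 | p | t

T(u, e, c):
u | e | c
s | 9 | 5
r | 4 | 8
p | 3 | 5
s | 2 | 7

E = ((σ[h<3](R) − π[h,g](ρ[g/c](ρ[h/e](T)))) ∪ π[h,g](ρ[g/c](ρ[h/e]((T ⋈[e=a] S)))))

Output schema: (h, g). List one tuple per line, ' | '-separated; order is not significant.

Subexpression sizes:
  R → 6
  σ[h<3](R) → 2
  T → 4
  ρ[h/e](T) → 4
  ρ[g/c](ρ[h/e](T)) → 4
  π[h,g](ρ[g/c](ρ[h/e](T))) → 4
  (σ[h<3](R) − π[h,g](ρ[g/c](ρ[h/e](T)))) → 2
  T → 4
  S → 5
  (T ⋈[e=a] S) → 1
  ρ[h/e]((T ⋈[e=a] S)) → 1
  ρ[g/c](ρ[h/e]((T ⋈[e=a] S))) → 1
  π[h,g](ρ[g/c](ρ[h/e]((T ⋈[e=a] S)))) → 1
  ((σ[h<3](R) − π[h,g](ρ[g/c](ρ[h/e](T)))) ∪ π[h,g](ρ[g/c](ρ[h/e]((T ⋈[e=a] S))))) → 3

== RESULT ==
h | g
1 | 2
2 | 4
9 | 5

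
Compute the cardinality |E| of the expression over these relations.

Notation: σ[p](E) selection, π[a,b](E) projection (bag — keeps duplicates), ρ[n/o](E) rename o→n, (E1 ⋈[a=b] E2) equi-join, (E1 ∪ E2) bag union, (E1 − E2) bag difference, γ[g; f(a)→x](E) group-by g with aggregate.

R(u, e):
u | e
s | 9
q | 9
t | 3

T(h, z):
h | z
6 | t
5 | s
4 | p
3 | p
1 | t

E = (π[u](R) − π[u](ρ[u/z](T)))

Stepwise |·|:
  R → 3
  π[u](R) → 3
  T → 5
  ρ[u/z](T) → 5
  π[u](ρ[u/z](T)) → 5
  (π[u](R) − π[u](ρ[u/z](T))) → 1

|E| = 1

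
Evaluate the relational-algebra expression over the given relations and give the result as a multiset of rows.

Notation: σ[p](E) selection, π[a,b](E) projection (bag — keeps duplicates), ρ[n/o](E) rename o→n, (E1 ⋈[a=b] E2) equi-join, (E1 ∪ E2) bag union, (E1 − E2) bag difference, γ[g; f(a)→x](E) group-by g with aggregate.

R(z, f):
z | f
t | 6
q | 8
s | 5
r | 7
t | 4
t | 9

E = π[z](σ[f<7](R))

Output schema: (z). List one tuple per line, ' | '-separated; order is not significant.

Per-node cardinality:
  R → 6
  σ[f<7](R) → 3
  π[z](σ[f<7](R)) → 3

== RESULT ==
z
s
t
t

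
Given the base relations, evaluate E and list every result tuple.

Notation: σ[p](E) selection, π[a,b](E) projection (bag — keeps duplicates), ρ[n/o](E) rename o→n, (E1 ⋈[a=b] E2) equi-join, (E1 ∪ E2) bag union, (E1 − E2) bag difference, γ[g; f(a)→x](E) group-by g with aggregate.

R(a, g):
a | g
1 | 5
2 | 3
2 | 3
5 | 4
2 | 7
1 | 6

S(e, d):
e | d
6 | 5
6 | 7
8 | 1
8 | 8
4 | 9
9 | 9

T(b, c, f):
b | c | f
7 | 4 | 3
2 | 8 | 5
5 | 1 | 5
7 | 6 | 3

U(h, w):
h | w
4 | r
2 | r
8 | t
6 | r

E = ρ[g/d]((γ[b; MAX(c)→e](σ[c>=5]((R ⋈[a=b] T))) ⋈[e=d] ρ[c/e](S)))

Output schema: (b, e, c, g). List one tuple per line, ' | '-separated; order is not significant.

Per-node cardinality:
  R → 6
  T → 4
  (R ⋈[a=b] T) → 4
  σ[c>=5]((R ⋈[a=b] T)) → 3
  γ[b; MAX(c)→e](σ[c>=5]((R ⋈[a=b] T))) → 1
  S → 6
  ρ[c/e](S) → 6
  (γ[b; MAX(c)→e](σ[c>=5]((R ⋈[a=b] T))) ⋈[e=d] ρ[c/e](S)) → 1
  ρ[g/d]((γ[b; MAX(c)→e](σ[c>=5]((R ⋈[a=b] T))) ⋈[e=d] ρ[c/e](S))) → 1

== RESULT ==
b | e | c | g
2 | 8 | 8 | 8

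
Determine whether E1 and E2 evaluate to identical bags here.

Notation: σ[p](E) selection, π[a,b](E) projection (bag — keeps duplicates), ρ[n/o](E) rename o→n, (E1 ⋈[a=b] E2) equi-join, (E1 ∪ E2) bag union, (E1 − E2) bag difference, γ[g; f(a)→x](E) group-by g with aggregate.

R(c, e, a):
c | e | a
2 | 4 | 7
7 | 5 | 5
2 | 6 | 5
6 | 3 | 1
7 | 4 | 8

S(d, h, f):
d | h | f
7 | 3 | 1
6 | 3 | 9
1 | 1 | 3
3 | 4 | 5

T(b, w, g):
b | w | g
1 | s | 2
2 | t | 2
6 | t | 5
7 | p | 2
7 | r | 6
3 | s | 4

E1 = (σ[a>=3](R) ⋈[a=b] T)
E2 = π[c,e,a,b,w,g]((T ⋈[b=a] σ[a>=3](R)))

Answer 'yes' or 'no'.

E1 stepwise |·|:
  R → 5
  σ[a>=3](R) → 4
  T → 6
  (σ[a>=3](R) ⋈[a=b] T) → 2
E2 stepwise |·|:
  T → 6
  R → 5
  σ[a>=3](R) → 4
  (T ⋈[b=a] σ[a>=3](R)) → 2
  π[c,e,a,b,w,g]((T ⋈[b=a] σ[a>=3](R))) → 2

E1 and E2 produce the same multiset:
c | e | a | b | w | g
2 | 4 | 7 | 7 | p | 2
2 | 4 | 7 | 7 | r | 6

yes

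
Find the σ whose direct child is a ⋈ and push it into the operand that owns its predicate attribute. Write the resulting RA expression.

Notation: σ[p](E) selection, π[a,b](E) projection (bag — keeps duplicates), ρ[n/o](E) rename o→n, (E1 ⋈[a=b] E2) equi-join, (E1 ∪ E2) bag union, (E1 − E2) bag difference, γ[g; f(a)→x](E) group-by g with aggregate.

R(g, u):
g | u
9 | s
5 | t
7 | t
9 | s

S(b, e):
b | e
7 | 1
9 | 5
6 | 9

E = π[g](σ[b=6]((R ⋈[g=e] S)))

σ filters on b, owned by the right side.
E' = π[g]((R ⋈[g=e] σ[b=6](S)))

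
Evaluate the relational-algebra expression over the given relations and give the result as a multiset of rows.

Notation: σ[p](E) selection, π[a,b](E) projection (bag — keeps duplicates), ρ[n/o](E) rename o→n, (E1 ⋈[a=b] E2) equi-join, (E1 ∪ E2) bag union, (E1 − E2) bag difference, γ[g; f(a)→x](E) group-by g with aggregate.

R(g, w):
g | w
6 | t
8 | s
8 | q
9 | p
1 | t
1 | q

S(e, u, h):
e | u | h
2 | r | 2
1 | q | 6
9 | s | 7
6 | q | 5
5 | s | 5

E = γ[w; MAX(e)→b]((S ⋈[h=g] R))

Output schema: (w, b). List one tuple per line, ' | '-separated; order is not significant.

Stepwise |·|:
  S → 5
  R → 6
  (S ⋈[h=g] R) → 1
  γ[w; MAX(e)→b]((S ⋈[h=g] R)) → 1

== RESULT ==
w | b
t | 1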